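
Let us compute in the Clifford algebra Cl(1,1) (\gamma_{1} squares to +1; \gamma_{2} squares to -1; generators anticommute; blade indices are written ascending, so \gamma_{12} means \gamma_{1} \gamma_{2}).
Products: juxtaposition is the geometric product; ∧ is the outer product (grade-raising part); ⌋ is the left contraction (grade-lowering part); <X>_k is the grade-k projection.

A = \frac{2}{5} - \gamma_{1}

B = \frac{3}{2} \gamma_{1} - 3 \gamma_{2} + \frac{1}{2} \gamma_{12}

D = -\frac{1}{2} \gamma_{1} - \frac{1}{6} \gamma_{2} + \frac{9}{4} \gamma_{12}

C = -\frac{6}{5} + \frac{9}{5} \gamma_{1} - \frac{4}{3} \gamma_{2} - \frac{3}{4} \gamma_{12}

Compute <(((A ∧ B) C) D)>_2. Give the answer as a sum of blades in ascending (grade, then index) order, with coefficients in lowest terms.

step 1: \frac{3}{5} \gamma_{1} - \frac{6}{5} \gamma_{2} + \frac{16}{5} \gamma_{12}
step 2: -\frac{73}{25} + \frac{667}{150} \gamma_{1} - \frac{477}{100} \gamma_{2} - \frac{62}{25} \gamma_{12}
step 3: -\frac{5159}{600} - \frac{11623}{1200} \gamma_{1} + \frac{5551}{600} \gamma_{2} - \frac{17453}{1800} \gamma_{12}
step 4: -\frac{17453}{1800} \gamma_{12}
Answer: -\frac{17453}{1800} \gamma_{12}


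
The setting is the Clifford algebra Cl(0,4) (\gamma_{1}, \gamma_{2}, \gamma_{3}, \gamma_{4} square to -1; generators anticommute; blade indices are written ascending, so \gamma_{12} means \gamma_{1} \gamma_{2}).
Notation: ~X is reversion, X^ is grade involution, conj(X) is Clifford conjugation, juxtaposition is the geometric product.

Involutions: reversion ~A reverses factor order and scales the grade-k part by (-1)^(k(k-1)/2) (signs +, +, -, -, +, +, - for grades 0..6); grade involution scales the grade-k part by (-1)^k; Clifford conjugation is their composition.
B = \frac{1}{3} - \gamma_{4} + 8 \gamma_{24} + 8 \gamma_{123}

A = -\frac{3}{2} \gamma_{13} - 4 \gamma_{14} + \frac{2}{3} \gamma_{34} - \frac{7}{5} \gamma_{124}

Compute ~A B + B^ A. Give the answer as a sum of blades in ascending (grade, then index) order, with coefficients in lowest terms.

first term: -\frac{36}{5} \gamma_{1} + 12 \gamma_{2} - \frac{2}{3} \gamma_{3} + \frac{167}{5} \gamma_{12} + \frac{1}{2} \gamma_{13} + \frac{4}{3} \gamma_{14} + \frac{16}{3} \gamma_{23} + \frac{494}{45} \gamma_{34} - \frac{73}{15} \gamma_{124} - \frac{3}{2} \gamma_{134} + 32 \gamma_{234} - 12 \gamma_{1234}
second term: \frac{36}{5} \gamma_{1} + 12 \gamma_{2} + \frac{2}{3} \gamma_{3} + \frac{167}{5} \gamma_{12} - \frac{1}{2} \gamma_{13} - \frac{4}{3} \gamma_{14} + \frac{16}{3} \gamma_{23} - \frac{494}{45} \gamma_{34} + \frac{73}{15} \gamma_{124} - \frac{3}{2} \gamma_{134} - 32 \gamma_{234} + 12 \gamma_{1234}
Answer: 24 \gamma_{2} + \frac{334}{5} \gamma_{12} + \frac{32}{3} \gamma_{23} - 3 \gamma_{134}


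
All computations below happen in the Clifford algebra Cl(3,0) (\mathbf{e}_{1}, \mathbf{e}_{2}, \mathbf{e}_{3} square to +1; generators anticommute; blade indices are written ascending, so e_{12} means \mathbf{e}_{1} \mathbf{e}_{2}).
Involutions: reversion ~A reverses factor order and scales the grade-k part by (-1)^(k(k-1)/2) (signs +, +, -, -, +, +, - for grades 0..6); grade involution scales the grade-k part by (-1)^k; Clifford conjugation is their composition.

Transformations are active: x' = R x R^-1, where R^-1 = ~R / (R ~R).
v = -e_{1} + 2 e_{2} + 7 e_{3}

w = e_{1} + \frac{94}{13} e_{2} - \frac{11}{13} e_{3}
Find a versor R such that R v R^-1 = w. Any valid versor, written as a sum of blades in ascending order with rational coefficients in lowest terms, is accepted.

Here q(v) = q(w) = 54; the classical choice R = v + w = \frac{120}{13} e_{2} + \frac{80}{13} e_{3} then realises v -> w under the sandwich.
Answer: \frac{120}{13} e_{2} + \frac{80}{13} e_{3}


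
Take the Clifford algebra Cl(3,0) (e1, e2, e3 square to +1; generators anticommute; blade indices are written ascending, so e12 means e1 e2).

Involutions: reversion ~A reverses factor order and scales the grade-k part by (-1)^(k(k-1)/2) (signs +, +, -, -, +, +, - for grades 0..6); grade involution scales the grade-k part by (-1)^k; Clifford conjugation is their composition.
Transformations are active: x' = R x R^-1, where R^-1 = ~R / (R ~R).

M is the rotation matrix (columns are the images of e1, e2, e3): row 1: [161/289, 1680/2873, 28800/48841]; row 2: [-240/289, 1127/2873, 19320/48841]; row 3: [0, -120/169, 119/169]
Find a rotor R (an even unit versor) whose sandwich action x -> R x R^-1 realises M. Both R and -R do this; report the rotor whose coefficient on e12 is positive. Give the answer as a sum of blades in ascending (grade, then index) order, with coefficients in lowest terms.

Method: write R = a + b12*e12 + b13*e13 + b23*e23 with a^2 + b12^2 + b13^2 + b23^2 = 1 (so R^-1 = ~R). Expanding the columns R e_j ~R gives tr M = 4a^2 - 1 and, from the antisymmetric part, M21 - M12 = -4a*b12, M13 - M31 = 4a*b13, M32 - M23 = -4a*b23.
Here tr M = 80759/48841, so a^2 = (1 + tr M)/4 = 32400/48841 and a = ±180/221. Taking a = 180/221: M21 - M12 = -69120/48841, M13 - M31 = 28800/48841, M32 - M23 = -54000/48841, giving b12 = 96/221, b13 = 40/221, b23 = 75/221, i.e. R = 180/221 + 96/221*e12 + 40/221*e13 + 75/221*e23.
Its e12 coefficient is already positive.
Answer: 180/221 + 96/221*e12 + 40/221*e13 + 75/221*e23. Key observation: the double cover Spin(3) -> SO(3) sends R and -R to the same matrix (trace 80759/48841 here), so the stated sign of the e12 coefficient is what selects one sheet.


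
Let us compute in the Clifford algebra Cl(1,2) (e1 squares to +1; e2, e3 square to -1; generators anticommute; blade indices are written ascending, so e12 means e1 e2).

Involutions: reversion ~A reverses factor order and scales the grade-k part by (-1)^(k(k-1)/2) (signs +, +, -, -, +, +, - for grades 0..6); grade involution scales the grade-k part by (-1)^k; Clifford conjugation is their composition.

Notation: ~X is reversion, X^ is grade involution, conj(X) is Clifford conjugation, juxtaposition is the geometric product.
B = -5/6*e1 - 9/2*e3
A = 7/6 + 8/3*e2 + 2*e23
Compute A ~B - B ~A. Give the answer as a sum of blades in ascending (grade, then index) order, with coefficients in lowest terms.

first term: -35/36*e1 + 9*e2 - 21/4*e3 + 20/9*e12 - 12*e23 - 5/3*e123
second term: -35/36*e1 + 9*e2 - 21/4*e3 - 20/9*e12 + 12*e23 + 5/3*e123
Answer: 40/9*e12 - 24*e23 - 10/3*e123


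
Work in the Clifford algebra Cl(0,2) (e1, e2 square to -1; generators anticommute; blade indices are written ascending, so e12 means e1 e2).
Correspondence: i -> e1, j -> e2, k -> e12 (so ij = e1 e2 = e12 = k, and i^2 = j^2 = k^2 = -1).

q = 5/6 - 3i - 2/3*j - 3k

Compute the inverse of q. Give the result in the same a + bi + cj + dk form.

In blades: q = 5/6 - 3*e1 - 2/3*e2 - 3*e12.
With qbar = 5/6 + 3*e1 + 2/3*e2 + 3*e12 (scalar fixed, mapped units negated), q qbar = 689/36 (the sum of squared coefficients), so q^-1 = qbar / (689/36) = 30/689 + 108/689*e1 + 24/689*e2 + 108/689*e12; translating back:
Answer: 30/689 + 108/689*i + 24/689*j + 108/689*k


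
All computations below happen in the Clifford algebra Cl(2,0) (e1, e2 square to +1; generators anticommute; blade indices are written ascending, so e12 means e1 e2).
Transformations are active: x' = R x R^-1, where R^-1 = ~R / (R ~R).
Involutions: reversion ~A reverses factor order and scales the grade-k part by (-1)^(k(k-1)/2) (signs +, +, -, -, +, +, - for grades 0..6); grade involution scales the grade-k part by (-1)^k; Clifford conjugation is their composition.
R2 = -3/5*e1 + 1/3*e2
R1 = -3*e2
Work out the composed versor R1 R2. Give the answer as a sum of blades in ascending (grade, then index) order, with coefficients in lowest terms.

Distribute over the terms of R1 (each basis-blade product reordered to ascending indices, repeated generators contracted through their squares):
(-3*e2) R2 = -1 - 9/5*e12
Answer: -1 - 9/5*e12


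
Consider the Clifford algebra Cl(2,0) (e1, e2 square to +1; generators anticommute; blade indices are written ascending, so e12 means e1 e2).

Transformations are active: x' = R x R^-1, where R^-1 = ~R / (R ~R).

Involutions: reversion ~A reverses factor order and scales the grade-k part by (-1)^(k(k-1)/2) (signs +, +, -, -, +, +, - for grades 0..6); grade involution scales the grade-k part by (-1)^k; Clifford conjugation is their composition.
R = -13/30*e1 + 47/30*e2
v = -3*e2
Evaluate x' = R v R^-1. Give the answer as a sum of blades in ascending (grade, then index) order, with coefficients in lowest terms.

~R = -13/30*e1 + 47/30*e2, and R ~R = 1189/450, so R^-1 = ~R / (1189/450).
R v = -47/10 + 13/10*e12
Answer: 1833/1189*e1 - 3060/1189*e2


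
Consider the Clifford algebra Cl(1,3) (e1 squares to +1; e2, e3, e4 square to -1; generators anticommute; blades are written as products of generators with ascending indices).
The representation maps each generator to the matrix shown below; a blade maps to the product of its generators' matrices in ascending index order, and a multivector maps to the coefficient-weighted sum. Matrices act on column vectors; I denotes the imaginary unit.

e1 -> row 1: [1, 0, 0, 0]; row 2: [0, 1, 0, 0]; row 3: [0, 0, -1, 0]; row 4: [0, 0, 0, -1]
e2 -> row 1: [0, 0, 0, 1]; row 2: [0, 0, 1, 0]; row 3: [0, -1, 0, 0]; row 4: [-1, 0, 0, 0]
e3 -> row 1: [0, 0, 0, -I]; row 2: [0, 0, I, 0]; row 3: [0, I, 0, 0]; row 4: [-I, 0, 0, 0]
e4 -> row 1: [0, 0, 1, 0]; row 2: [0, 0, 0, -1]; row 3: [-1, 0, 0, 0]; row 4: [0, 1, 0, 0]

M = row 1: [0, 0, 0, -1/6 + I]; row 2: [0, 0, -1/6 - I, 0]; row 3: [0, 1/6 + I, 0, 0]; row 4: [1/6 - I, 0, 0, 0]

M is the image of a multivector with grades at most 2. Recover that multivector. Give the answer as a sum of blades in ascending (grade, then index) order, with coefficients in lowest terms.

Method: the blade images are trace-orthogonal — tr(rho(e_A) rho(e_B)^-1) = 4 if A = B and 0 otherwise — and rho(e_A)^-1 = (e_A)^2 * rho(e_A) with (e_A)^2 = +1 or -1, so the coefficient of e_A in the preimage is (e_A)^2 * tr(M rho(e_A))/4.
Nonzero projections over blades of grade <= 2: e2: (e2)^2 = -1, tr(M rho(e2)) = 2/3, coefficient -1/6; e1 e3: (e1 e3)^2 = +1, tr(M rho(e1 e3)) = -4, coefficient -1. Every other blade of grade <= 2 projects to 0.
Answer: -1/6*e2 - e1 e3


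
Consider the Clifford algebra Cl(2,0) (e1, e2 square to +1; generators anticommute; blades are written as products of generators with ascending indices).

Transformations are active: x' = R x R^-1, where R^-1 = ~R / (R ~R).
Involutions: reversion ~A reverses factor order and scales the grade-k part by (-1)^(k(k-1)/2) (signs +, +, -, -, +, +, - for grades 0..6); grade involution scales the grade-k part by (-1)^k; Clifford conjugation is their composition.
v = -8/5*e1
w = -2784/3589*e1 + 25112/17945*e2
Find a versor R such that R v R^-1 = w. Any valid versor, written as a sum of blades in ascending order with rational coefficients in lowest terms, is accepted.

Why this works: both vectors square to 64/25, so q(v) = q(w) and R = v + w = -42632/17945*e1 + 25112/17945*e2 carries v to w — its own direction survives, the complement (v - w)/2 flips.
Answer: -42632/17945*e1 + 25112/17945*e2


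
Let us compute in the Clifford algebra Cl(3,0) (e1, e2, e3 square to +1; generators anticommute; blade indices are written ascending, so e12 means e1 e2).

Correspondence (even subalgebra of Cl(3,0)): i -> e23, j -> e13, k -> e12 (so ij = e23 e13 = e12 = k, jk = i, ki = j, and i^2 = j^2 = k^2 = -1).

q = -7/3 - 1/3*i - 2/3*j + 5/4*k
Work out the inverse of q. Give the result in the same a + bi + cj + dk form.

In blades: q = -7/3 + 5/4*e12 - 2/3*e13 - 1/3*e23.
With qbar = -7/3 - 5/4*e12 + 2/3*e13 + 1/3*e23 (scalar fixed, mapped units negated), q qbar = 121/16 (the sum of squared coefficients), so q^-1 = qbar / (121/16) = -112/363 - 20/121*e12 + 32/363*e13 + 16/363*e23; translating back:
Answer: -112/363 + 16/363*i + 32/363*j - 20/121*k


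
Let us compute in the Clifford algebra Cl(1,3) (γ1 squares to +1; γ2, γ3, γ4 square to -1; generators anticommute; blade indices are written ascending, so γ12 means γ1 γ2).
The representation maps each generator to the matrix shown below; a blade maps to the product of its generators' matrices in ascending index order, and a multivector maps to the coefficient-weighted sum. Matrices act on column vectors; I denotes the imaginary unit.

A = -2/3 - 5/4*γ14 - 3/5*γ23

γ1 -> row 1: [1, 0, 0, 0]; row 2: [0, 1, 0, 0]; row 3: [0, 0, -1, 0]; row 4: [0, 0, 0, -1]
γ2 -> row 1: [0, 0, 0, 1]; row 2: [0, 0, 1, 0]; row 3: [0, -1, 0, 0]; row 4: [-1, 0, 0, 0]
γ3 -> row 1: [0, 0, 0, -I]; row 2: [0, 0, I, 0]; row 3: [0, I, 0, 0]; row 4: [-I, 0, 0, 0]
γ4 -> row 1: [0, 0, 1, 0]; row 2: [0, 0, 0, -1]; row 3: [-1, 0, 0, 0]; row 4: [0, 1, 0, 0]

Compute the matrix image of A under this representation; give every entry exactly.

Bivector images (products of the table entries): rho(γ14) = rho(γ1)rho(γ4) = row 1: [0, 0, 1, 0]; row 2: [0, 0, 0, -1]; row 3: [1, 0, 0, 0]; row 4: [0, -1, 0, 0]; rho(γ23) = rho(γ2)rho(γ3) = row 1: [-I, 0, 0, 0]; row 2: [0, I, 0, 0]; row 3: [0, 0, -I, 0]; row 4: [0, 0, 0, I].
M = (-2/3)*1 + (-5/4)*rho(γ14) + (-3/5)*rho(γ23), summed entrywise (1 is the identity matrix):
Answer: row 1: [-2/3 + 3*I/5, 0, -5/4, 0]; row 2: [0, -2/3 - 3*I/5, 0, 5/4]; row 3: [-5/4, 0, -2/3 + 3*I/5, 0]; row 4: [0, 5/4, 0, -2/3 - 3*I/5]


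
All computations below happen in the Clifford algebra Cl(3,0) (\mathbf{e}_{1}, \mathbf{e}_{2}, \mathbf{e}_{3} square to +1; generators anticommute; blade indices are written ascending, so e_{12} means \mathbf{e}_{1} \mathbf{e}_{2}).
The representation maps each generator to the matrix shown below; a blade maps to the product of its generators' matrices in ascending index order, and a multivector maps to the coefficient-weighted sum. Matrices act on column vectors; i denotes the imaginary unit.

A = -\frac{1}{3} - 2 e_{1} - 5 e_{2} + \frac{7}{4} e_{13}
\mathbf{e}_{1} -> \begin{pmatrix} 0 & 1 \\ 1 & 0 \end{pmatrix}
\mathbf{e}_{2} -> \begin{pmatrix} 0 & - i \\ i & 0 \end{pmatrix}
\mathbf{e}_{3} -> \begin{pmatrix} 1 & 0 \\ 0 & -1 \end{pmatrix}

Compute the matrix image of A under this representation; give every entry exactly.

Bivector images (products of the table entries): rho(e_{13}) = rho(\mathbf{e}_{1})rho(\mathbf{e}_{3}) = \begin{pmatrix} 0 & -1 \\ 1 & 0 \end{pmatrix}.
M = (-\frac{1}{3})*1 + (-2)*rho(e_{1}) + (-5)*rho(e_{2}) + (\frac{7}{4})*rho(e_{13}), summed entrywise (1 is the identity matrix):
Answer: \begin{pmatrix} - \frac{1}{3} & - \frac{15}{4} + 5 i \\ - \frac{1}{4} - 5 i & - \frac{1}{3} \end{pmatrix}


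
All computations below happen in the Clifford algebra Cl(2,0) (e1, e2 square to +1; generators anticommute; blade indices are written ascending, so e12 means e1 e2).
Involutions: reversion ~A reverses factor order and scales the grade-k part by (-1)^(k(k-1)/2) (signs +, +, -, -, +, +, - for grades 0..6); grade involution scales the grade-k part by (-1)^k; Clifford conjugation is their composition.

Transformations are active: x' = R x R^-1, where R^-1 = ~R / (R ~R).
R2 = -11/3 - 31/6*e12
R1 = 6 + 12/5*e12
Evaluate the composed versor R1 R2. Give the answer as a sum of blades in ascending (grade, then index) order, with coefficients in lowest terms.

Distribute over the terms of R1 (each basis-blade product reordered to ascending indices, repeated generators contracted through their squares):
(6) R2 = -22 - 31*e12
(12/5*e12) R2 = 62/5 - 44/5*e12
Summing the partial products and collecting blades:
Answer: -48/5 - 199/5*e12


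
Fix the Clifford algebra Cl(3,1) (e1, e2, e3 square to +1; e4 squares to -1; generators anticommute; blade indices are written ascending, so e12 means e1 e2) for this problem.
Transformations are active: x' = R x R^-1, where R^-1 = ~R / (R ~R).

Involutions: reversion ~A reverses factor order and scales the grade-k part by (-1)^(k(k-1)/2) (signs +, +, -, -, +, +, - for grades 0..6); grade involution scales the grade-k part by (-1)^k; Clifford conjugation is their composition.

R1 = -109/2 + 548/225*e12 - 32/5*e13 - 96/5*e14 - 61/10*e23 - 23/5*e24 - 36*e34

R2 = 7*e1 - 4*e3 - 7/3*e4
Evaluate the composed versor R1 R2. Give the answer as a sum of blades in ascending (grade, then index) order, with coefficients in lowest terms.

Distribute over the terms of R2 (each basis-blade product reordered to ascending indices, repeated generators contracted through their squares):
R1 (7*e1) = -763/2*e1 - 3836/225*e2 + 224/5*e3 + 672/5*e4 - 427/10*e123 - 161/5*e124 - 252*e134
R1 (-4*e3) = 128/5*e1 + 122/5*e2 + 218*e3 - 144*e4 - 2192/225*e123 - 384/5*e134 - 92/5*e234
R1 (-7/3*e4) = -224/5*e1 - 161/15*e2 - 84*e3 + 763/6*e4 - 3836/675*e124 + 224/15*e134 + 427/30*e234
Summing the partial products and collecting blades:
Answer: -4007/10*e1 - 761/225*e2 + 894/5*e3 + 3527/30*e4 - 23599/450*e123 - 25571/675*e124 - 4708/15*e134 - 25/6*e234


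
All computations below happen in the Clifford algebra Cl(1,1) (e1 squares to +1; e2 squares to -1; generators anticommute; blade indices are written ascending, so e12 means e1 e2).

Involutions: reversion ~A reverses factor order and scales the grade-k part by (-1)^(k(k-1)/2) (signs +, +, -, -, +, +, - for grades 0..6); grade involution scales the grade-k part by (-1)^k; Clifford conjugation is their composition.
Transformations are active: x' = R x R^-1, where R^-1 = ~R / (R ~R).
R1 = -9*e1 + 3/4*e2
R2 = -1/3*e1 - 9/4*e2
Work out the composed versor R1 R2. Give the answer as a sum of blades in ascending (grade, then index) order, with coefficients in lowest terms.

Distribute over the terms of R1 (each basis-blade product reordered to ascending indices, repeated generators contracted through their squares):
(-9*e1) R2 = 3 + 81/4*e12
(3/4*e2) R2 = 27/16 + 1/4*e12
Summing the partial products and collecting blades:
Answer: 75/16 + 41/2*e12


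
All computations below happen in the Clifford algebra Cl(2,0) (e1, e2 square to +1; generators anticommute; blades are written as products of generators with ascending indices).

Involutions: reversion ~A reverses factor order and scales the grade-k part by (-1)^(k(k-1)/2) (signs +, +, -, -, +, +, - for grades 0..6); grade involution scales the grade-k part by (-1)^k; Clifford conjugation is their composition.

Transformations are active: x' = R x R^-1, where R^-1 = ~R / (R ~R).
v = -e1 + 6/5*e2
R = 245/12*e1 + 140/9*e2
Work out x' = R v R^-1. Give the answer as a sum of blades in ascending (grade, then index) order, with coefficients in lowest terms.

~R = 245/12*e1 + 140/9*e2, and R ~R = 853825/1296, so R^-1 = ~R / (853825/1296).
R v = -7/4 + 721/18*e1 e2
Answer: 3107/3485*e1 - 894/697*e2


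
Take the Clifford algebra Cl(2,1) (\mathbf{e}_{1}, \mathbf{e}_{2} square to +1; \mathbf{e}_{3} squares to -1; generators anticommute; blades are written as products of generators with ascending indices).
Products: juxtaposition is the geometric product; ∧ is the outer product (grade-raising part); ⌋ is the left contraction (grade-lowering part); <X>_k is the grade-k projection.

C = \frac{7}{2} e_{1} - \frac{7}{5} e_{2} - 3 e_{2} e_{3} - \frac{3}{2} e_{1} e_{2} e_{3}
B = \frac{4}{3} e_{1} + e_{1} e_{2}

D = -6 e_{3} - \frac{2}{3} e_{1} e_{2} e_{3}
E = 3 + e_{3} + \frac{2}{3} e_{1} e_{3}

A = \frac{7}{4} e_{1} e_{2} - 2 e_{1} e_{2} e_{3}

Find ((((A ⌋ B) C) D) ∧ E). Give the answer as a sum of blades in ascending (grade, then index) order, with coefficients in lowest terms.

step 1: -\frac{7}{4}
step 2: -\frac{49}{8} e_{1} + \frac{49}{20} e_{2} + \frac{21}{4} e_{2} e_{3} + \frac{21}{8} e_{1} e_{2} e_{3}
step 3: -\frac{7}{4} - \frac{7}{2} e_{1} + \frac{63}{2} e_{2} + \frac{63}{4} e_{1} e_{2} + \frac{2303}{60} e_{1} e_{3} - \frac{637}{60} e_{2} e_{3}
step 4: -\frac{21}{4} - \frac{21}{2} e_{1} + \frac{189}{2} e_{2} - \frac{7}{4} e_{3} + \frac{189}{4} e_{1} e_{2} + \frac{6629}{60} e_{1} e_{3} - \frac{7}{20} e_{2} e_{3} - \frac{21}{4} e_{1} e_{2} e_{3}
Answer: -\frac{21}{4} - \frac{21}{2} e_{1} + \frac{189}{2} e_{2} - \frac{7}{4} e_{3} + \frac{189}{4} e_{1} e_{2} + \frac{6629}{60} e_{1} e_{3} - \frac{7}{20} e_{2} e_{3} - \frac{21}{4} e_{1} e_{2} e_{3}


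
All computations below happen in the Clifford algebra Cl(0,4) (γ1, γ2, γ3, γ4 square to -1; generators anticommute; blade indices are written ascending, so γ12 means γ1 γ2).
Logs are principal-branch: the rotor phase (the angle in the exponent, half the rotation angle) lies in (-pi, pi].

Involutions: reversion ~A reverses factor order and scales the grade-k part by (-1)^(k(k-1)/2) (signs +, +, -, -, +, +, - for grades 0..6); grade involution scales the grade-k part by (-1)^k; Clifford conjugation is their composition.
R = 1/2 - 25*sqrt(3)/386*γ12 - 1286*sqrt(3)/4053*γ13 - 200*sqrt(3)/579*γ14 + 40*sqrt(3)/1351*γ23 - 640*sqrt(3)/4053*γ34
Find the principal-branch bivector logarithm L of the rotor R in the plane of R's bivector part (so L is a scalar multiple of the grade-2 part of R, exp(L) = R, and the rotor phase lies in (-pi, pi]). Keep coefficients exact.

The scalar part of R is 1/2, and that scalar determines the rotor phase on the principal branch; recovering the unit plane as bivector-part over sine of the phase gives L = phase * plane.
Concretely: cos(phase) = 1/2 gives phase = ±pi/3, and since phase/sin(phase) is even the sign is immaterial: L = (phase/sin(phase)) * <R>_2 = (2*sqrt(3)*pi/9) * <R>_2.
Answer: -25*pi/579*γ12 - 2572*pi/12159*γ13 - 400*pi/1737*γ14 + 80*pi/4053*γ23 - 1280*pi/12159*γ34


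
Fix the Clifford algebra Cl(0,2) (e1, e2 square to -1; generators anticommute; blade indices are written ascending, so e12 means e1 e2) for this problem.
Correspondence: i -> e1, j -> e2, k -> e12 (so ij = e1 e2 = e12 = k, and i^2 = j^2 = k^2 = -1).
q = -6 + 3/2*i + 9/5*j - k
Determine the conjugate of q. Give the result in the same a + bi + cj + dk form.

In blades: q = -6 + 3/2*e1 + 9/5*e2 - e12.
Conjugation here is Clifford conjugation: the scalar is fixed and the grade-1 and grade-2 blades all flip sign, giving -6 - 3/2*e1 - 9/5*e2 + e12; translating back:
Answer: -6 - 3/2*i - 9/5*j + k


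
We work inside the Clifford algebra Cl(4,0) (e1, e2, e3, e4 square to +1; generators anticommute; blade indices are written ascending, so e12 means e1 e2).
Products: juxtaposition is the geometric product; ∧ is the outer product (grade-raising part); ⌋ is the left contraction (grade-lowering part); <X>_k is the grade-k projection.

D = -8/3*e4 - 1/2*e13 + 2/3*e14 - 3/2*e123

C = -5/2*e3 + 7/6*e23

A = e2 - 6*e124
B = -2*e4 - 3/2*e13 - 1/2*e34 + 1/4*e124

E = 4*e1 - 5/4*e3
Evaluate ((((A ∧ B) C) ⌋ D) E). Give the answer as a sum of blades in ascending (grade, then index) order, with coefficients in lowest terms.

step 1: -2*e24 + 3/2*e123 - 1/2*e234
step 2: -7/4*e1 + 7/12*e4 - 15/4*e12 - 5/4*e24 - 7/3*e34 - 5*e234
step 3: -14/9 - 7/18*e1 - 19/4*e3 - 7/6*e4 + 21/8*e23
step 4: 631/144 - 56/9*e1 - 105/32*e2 + 35/18*e3 + 1403/72*e13 + 14/3*e14 - 35/24*e34 + 21/2*e123
Answer: 631/144 - 56/9*e1 - 105/32*e2 + 35/18*e3 + 1403/72*e13 + 14/3*e14 - 35/24*e34 + 21/2*e123


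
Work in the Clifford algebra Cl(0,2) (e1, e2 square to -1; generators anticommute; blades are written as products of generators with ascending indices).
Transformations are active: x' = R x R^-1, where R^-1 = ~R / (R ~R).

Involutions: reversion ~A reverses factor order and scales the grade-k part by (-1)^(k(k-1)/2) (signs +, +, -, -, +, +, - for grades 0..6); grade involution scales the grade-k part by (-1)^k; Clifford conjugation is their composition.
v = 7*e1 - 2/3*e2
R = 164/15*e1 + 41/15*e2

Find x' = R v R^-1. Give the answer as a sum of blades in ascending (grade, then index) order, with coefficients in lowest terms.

~R = 164/15*e1 + 41/15*e2, and R ~R = -28577/225, so R^-1 = ~R / (-28577/225).
R v = -3362/45 - 1189/45*e1 e2
Answer: 299/51*e1 + 66/17*e2


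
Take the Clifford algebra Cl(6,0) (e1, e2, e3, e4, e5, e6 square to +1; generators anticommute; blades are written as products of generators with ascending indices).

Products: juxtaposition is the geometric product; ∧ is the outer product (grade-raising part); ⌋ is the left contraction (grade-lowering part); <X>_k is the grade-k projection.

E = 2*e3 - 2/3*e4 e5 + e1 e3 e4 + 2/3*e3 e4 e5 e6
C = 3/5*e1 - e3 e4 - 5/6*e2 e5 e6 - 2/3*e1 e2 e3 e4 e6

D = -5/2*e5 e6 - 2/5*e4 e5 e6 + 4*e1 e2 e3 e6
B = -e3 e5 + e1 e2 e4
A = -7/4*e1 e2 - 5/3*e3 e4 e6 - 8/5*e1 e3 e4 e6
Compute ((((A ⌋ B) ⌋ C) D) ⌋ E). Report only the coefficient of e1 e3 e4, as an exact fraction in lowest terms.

step 1: 7/4*e4
step 2: 7/4*e3 + 7/6*e1 e2 e3 e6
step 3: 14/3 + 7*e1 e2 e6 - 35/8*e3 e5 e6 + 35/12*e1 e2 e3 e5 - 7/10*e3 e4 e5 e6 - 7/15*e1 e2 e3 e4 e5
step 4: -7/15 + 28/3*e3 + 35/12*e4 - 28/9*e4 e5 + 14/3*e1 e3 e4 + 28/9*e3 e4 e5 e6
Answer: 14/3


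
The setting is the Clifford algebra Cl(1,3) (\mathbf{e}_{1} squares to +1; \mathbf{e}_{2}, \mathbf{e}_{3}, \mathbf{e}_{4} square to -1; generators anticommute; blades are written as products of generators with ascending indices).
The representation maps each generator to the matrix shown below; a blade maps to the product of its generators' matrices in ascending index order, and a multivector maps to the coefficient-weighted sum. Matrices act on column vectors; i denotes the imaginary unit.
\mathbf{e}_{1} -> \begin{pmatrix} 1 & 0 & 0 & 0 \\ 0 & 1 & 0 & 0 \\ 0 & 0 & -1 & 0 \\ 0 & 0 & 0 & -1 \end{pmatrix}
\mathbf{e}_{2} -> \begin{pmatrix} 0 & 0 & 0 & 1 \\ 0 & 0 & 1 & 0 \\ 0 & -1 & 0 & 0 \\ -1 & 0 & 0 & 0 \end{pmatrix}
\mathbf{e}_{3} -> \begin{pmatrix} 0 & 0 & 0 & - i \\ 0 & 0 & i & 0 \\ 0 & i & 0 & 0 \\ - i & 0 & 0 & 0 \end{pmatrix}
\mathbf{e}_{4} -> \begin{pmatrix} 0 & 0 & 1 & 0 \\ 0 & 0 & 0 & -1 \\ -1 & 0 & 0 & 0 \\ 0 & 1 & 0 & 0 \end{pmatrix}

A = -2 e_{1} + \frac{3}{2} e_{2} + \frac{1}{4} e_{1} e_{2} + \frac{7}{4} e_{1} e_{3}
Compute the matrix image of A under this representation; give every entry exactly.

Bivector images (products of the table entries): rho(e_{1} e_{2}) = rho(\mathbf{e}_{1})rho(\mathbf{e}_{2}) = \begin{pmatrix} 0 & 0 & 0 & 1 \\ 0 & 0 & 1 & 0 \\ 0 & 1 & 0 & 0 \\ 1 & 0 & 0 & 0 \end{pmatrix}; rho(e_{1} e_{3}) = rho(\mathbf{e}_{1})rho(\mathbf{e}_{3}) = \begin{pmatrix} 0 & 0 & 0 & - i \\ 0 & 0 & i & 0 \\ 0 & - i & 0 & 0 \\ i & 0 & 0 & 0 \end{pmatrix}.
M = (-2)*rho(e_{1}) + (\frac{3}{2})*rho(e_{2}) + (\frac{1}{4})*rho(e_{1} e_{2}) + (\frac{7}{4})*rho(e_{1} e_{3}), summed entrywise:
Answer: \begin{pmatrix} -2 & 0 & 0 & \frac{7}{4} - \frac{7 i}{4} \\ 0 & -2 & \frac{7}{4} + \frac{7 i}{4} & 0 \\ 0 & - \frac{5}{4} - \frac{7 i}{4} & 2 & 0 \\ - \frac{5}{4} + \frac{7 i}{4} & 0 & 0 & 2 \end{pmatrix}


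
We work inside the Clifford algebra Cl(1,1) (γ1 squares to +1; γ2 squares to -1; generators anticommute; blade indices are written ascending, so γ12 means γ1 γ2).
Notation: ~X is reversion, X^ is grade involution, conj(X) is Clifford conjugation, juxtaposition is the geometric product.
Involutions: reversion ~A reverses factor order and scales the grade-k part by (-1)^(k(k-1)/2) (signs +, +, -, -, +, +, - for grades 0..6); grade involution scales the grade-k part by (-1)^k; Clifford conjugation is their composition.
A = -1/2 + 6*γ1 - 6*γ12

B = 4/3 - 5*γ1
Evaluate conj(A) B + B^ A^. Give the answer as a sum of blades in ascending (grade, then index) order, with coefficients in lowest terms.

first term: 88/3 - 11/2*γ1 + 30*γ2 + 8*γ12
second term: -92/3 - 21/2*γ1 - 30*γ2 - 8*γ12
Answer: -4/3 - 16*γ1


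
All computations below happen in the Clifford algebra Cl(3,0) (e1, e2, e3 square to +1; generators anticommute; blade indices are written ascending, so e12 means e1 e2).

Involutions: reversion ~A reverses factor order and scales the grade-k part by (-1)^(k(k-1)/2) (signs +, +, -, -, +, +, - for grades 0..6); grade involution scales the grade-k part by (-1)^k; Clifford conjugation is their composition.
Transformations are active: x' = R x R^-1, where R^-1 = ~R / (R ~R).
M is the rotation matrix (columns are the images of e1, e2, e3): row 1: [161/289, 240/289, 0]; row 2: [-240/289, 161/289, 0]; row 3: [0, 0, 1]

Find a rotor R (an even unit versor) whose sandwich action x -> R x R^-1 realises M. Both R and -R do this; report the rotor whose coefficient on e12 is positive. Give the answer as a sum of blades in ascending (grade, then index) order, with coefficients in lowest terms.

Method: write R = a + b12*e12 + b13*e13 + b23*e23 with a^2 + b12^2 + b13^2 + b23^2 = 1 (so R^-1 = ~R). Expanding the columns R e_j ~R gives tr M = 4a^2 - 1 and, from the antisymmetric part, M21 - M12 = -4a*b12, M13 - M31 = 4a*b13, M32 - M23 = -4a*b23.
Here tr M = 611/289, so a^2 = (1 + tr M)/4 = 225/289 and a = ±15/17. Taking a = 15/17: M21 - M12 = -480/289, M13 - M31 = 0, M32 - M23 = 0, giving b12 = 8/17, b13 = 0, b23 = 0, i.e. R = 15/17 + 8/17*e12.
Its e12 coefficient is already positive.
Answer: 15/17 + 8/17*e12. Uniqueness: Spin(3) -> SO(3) maps R and -R to the same rotation of trace 611/289; fixing the sign of the e12 coefficient removes the ambiguity.


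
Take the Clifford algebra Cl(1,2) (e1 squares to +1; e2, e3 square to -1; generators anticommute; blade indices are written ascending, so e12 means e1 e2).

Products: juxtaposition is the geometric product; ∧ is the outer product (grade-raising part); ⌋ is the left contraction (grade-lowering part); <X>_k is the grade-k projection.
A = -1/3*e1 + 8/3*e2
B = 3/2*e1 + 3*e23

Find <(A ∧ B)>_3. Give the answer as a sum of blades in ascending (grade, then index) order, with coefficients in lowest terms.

step 1: -4*e12 - e123
step 2: -e123
Answer: -e123


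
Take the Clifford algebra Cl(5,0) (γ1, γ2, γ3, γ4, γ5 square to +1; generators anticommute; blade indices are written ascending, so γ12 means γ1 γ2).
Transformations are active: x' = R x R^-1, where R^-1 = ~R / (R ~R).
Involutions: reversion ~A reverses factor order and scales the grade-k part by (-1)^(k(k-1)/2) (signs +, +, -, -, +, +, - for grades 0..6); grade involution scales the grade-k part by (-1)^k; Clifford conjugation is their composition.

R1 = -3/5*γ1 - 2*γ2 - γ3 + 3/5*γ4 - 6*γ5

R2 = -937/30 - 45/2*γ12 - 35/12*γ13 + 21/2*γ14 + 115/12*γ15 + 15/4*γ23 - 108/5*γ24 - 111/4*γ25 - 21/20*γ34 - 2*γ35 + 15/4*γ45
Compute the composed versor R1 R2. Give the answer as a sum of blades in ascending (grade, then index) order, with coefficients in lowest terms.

Distribute over the terms of R1 (each basis-blade product reordered to ascending indices, repeated generators contracted through their squares):
(-3/5*γ1) R2 = 937/50*γ1 + 27/2*γ2 + 7/4*γ3 - 63/10*γ4 - 23/4*γ5 - 9/4*γ123 + 324/25*γ124 + 333/20*γ125 + 63/100*γ134 + 6/5*γ135 - 9/4*γ145
(-2*γ2) R2 = -45*γ1 + 937/15*γ2 - 15/2*γ3 + 216/5*γ4 + 111/2*γ5 - 35/6*γ123 + 21*γ124 + 115/6*γ125 + 21/10*γ234 + 4*γ235 - 15/2*γ245
(-γ3) R2 = -35/12*γ1 + 15/4*γ2 + 937/30*γ3 + 21/20*γ4 + 2*γ5 + 45/2*γ123 + 21/2*γ134 + 115/12*γ135 - 108/5*γ234 - 111/4*γ235 - 15/4*γ345
(3/5*γ4) R2 = -63/10*γ1 + 324/25*γ2 + 63/100*γ3 - 937/50*γ4 + 9/4*γ5 - 27/2*γ124 - 7/4*γ134 - 23/4*γ145 + 9/4*γ234 + 333/20*γ245 + 6/5*γ345
(-6*γ5) R2 = 115/2*γ1 - 333/2*γ2 - 12*γ3 + 45/2*γ4 + 937/5*γ5 + 135*γ125 + 35/2*γ135 - 63*γ145 - 45/2*γ235 + 648/5*γ245 + 63/10*γ345
Summing the partial products and collecting blades:
Answer: 6607/300*γ1 - 22147/300*γ2 + 2117/150*γ3 + 4171/100*γ4 + 1207/5*γ5 + 173/12*γ123 + 1023/50*γ124 + 10249/60*γ125 + 469/50*γ134 + 1697/60*γ135 - 71*γ145 - 69/4*γ234 - 185/4*γ235 + 555/4*γ245 + 15/4*γ345


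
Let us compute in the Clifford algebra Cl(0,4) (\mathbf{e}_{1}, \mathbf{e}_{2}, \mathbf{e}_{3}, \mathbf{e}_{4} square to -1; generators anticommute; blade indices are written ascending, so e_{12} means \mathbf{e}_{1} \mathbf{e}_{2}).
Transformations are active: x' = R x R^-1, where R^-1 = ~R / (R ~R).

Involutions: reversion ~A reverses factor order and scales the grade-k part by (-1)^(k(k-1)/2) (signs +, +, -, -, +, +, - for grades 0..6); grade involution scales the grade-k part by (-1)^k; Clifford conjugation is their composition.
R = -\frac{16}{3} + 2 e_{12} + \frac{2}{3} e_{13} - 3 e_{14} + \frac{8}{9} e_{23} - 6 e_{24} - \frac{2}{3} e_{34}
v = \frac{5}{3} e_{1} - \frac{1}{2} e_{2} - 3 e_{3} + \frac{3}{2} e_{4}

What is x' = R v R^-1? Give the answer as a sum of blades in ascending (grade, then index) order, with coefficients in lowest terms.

~R = -\frac{16}{3} - 2 e_{12} - \frac{2}{3} e_{13} + 3 e_{14} - \frac{8}{9} e_{23} + 6 e_{24} + \frac{2}{3} e_{34}, and R ~R = \frac{6409}{81}, so R^-1 = ~R / (\frac{6409}{81}).
R v = -\frac{25}{18} e_{1} + \frac{53}{3} e_{2} + \frac{53}{3} e_{3} - 8 e_{4} - \frac{113}{27} e_{123} - \frac{17}{2} e_{124} - \frac{82}{9} e_{134} - \frac{49}{3} e_{234}
Answer: -\frac{2515}{19227} e_{1} - \frac{27949}{12818} e_{2} - \frac{1041}{377} e_{3} - \frac{17583}{12818} e_{4}


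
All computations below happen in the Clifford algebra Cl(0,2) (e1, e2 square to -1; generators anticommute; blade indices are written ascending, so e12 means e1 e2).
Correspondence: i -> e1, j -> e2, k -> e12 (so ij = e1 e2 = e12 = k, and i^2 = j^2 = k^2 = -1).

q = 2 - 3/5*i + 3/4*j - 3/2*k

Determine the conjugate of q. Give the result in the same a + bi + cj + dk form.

In blades: q = 2 - 3/5*e1 + 3/4*e2 - 3/2*e12.
Conjugation here is Clifford conjugation: the scalar is fixed and the grade-1 and grade-2 blades all flip sign, giving 2 + 3/5*e1 - 3/4*e2 + 3/2*e12; translating back:
Answer: 2 + 3/5*i - 3/4*j + 3/2*k


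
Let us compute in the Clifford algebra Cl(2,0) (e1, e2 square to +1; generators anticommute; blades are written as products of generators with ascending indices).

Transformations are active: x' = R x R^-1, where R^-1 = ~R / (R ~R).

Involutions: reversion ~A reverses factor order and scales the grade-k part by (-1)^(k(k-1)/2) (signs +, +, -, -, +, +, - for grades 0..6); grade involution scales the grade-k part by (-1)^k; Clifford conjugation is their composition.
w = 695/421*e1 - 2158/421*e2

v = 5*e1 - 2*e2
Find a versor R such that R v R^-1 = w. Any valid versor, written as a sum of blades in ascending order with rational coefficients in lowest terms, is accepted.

A norm check does it: q(v) = q(w) = 29, hence R = v + w = 2800/421*e1 - 3000/421*e2 realises the map — parallel part kept, (v - w)/2 negated, v carried to w.
Answer: 2800/421*e1 - 3000/421*e2


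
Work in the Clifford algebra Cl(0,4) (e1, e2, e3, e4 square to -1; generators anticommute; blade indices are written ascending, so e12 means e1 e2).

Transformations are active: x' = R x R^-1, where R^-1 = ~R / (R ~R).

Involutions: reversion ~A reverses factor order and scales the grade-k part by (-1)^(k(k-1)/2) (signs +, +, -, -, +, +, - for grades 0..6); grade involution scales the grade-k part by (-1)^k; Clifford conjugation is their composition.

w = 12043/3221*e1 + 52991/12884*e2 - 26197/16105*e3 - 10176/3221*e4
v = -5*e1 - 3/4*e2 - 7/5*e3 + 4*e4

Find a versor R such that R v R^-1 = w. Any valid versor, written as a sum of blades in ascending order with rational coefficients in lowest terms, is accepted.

Here q(v) = q(w) = -17409/400; the classical choice R = v + w = -4062/3221*e1 + 10832/3221*e2 - 48744/16105*e3 + 2708/3221*e4 then realises v -> w under the sandwich.
Answer: -4062/3221*e1 + 10832/3221*e2 - 48744/16105*e3 + 2708/3221*e4


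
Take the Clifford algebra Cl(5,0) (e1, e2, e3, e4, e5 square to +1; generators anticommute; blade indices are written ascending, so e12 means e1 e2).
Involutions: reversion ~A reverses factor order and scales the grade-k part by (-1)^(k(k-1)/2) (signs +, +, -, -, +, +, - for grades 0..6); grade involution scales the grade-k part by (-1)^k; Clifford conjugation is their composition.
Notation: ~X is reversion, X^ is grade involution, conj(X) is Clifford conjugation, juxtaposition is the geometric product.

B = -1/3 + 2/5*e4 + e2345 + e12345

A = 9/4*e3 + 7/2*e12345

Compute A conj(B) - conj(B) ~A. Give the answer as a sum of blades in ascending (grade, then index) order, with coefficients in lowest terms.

first term: -7/2 + 7/2*e1 - 3/4*e3 - 9/10*e34 - 9/4*e245 + 7/5*e1235 - 9/4*e1245 - 7/6*e12345
second term: -7/2 + 7/2*e1 - 3/4*e3 + 9/10*e34 + 9/4*e245 + 7/5*e1235 - 9/4*e1245 - 7/6*e12345
Answer: -9/5*e34 - 9/2*e245


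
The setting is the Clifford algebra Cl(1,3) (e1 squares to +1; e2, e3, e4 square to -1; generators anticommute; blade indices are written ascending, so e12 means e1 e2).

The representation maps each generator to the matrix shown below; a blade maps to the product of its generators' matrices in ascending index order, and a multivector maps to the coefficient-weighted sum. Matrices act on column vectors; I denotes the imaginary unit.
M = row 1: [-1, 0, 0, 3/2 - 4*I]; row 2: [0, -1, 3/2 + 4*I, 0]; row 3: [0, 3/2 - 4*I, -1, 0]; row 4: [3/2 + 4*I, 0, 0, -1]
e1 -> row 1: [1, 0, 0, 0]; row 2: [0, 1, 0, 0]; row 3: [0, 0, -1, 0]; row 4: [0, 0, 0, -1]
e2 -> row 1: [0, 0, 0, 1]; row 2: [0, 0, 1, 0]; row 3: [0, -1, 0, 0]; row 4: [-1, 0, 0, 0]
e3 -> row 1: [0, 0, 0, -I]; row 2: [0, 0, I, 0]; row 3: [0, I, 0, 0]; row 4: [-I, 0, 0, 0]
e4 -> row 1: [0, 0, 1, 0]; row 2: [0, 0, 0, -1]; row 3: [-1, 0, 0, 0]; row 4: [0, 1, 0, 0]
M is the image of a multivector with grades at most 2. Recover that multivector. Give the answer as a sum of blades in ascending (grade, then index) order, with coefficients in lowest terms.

Method: the blade images are trace-orthogonal — tr(rho(e_A) rho(e_B)^-1) = 4 if A = B and 0 otherwise — and rho(e_A)^-1 = (e_A)^2 * rho(e_A) with (e_A)^2 = +1 or -1, so the coefficient of e_A in the preimage is (e_A)^2 * tr(M rho(e_A))/4.
Nonzero projections over blades of grade <= 2: 1: (1)^2 = +1, tr(M 1) = -4, coefficient -1; e12: (e12)^2 = +1, tr(M rho(e12)) = 6, coefficient 3/2; e13: (e13)^2 = +1, tr(M rho(e13)) = 16, coefficient 4. Every other blade of grade <= 2 projects to 0.
Answer: -1 + 3/2*e12 + 4*e13


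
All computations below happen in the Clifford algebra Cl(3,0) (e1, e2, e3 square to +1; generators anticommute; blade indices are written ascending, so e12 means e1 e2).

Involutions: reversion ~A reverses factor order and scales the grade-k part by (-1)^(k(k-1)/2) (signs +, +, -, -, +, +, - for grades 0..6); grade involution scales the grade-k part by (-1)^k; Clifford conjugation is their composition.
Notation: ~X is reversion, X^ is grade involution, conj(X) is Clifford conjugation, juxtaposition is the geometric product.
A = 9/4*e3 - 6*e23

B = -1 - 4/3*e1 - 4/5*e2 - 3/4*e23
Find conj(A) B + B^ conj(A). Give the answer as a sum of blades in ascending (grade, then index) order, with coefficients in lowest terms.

first term: 9/2 - 27/16*e2 + 141/20*e3 - 3*e13 - 39/5*e23 - 8*e123
second term: 9/2 + 27/16*e2 + 141/20*e3 - 3*e13 - 39/5*e23 + 8*e123
Answer: 9 + 141/10*e3 - 6*e13 - 78/5*e23


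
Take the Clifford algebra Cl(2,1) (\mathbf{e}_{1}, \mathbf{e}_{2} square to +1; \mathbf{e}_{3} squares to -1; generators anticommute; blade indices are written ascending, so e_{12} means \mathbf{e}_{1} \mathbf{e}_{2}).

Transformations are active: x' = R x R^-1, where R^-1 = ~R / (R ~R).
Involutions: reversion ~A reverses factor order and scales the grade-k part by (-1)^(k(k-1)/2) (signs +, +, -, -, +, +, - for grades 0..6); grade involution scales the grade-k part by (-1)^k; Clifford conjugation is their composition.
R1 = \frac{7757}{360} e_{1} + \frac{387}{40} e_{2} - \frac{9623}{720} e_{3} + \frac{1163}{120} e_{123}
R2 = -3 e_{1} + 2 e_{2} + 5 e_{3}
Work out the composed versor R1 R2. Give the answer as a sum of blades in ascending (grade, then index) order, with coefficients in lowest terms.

Distribute over the terms of R2 (each basis-blade product reordered to ascending indices, repeated generators contracted through their squares):
R1 (-3 e_{1}) = -\frac{7757}{120} + \frac{1161}{40} e_{12} - \frac{9623}{240} e_{13} - \frac{1163}{40} e_{23}
R1 (2 e_{2}) = \frac{387}{20} + \frac{7757}{180} e_{12} - \frac{1163}{60} e_{13} + \frac{9623}{360} e_{23}
R1 (5 e_{3}) = \frac{9623}{144} - \frac{1163}{24} e_{12} + \frac{7757}{72} e_{13} + \frac{387}{8} e_{23}
Summing the partial products and collecting blades:
Answer: \frac{3101}{144} + \frac{4259}{180} e_{12} + \frac{6949}{144} e_{13} + \frac{16571}{360} e_{23}


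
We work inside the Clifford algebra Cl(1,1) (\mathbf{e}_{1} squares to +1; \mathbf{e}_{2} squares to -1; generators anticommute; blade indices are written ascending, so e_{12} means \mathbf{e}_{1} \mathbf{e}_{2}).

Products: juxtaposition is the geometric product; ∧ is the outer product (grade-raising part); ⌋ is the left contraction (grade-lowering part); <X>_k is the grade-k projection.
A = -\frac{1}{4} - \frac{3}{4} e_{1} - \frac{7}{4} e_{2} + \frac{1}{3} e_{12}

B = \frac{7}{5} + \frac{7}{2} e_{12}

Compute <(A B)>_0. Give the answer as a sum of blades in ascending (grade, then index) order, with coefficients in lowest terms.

step 1: \frac{49}{60} - \frac{287}{40} e_{1} - \frac{203}{40} e_{2} - \frac{49}{120} e_{12}
step 2: \frac{49}{60}
Answer: \frac{49}{60}
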